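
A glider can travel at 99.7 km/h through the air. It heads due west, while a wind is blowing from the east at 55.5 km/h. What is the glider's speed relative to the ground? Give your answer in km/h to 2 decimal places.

155.20 km/h

Taking east as x and north as y: velocity relative to the air = (-99.700, 0.000) km/h; the air relative to ground = (-55.500, 0.000) km/h.
Velocity relative to ground = (-99.700, 0.000) + (-55.500, 0.000) = (-155.200, 0.000) km/h.
Speed = |(-155.200, 0.000)| = 155.200 km/h.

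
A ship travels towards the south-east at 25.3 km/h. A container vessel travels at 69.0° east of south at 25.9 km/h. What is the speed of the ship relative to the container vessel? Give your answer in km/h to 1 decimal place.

10.7 km/h

Taking east as x and north as y: ship velocity = (17.890, -17.890) km/h; container vessel velocity = (24.180, -9.282) km/h.
Velocity of ship relative to container vessel = (17.890, -17.890) − (24.180, -9.282) = (-6.290, -8.608) km/h.
Magnitude = |(-6.290, -8.608)| = 10.661 km/h.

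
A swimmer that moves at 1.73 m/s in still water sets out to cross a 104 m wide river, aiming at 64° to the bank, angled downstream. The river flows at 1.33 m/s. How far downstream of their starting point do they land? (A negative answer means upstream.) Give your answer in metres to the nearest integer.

140 m

Perpendicular speed = 1.555 m/s; crossing time = 104 / 1.555 = 66.885 s.
Net downstream speed = 2.088 m/s.
Drift = 2.088 × 66.885 = 139.681 m (downstream).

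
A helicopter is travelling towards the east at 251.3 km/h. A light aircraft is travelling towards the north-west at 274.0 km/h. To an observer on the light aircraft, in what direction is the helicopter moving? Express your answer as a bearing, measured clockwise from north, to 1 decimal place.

113.5°

Taking east as x and north as y: helicopter velocity = (251.300, 0.000) km/h; light aircraft velocity = (-193.747, 193.747) km/h.
Velocity of helicopter relative to light aircraft = (251.300, 0.000) − (-193.747, 193.747) = (445.047, -193.747) km/h.
Bearing = atan2(445.05, -193.75) = 113.53° clockwise from north.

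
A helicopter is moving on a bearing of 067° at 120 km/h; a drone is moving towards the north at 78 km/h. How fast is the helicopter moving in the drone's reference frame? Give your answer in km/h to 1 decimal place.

114.8 km/h

Taking east as x and north as y: helicopter velocity = (110.461, 46.888) km/h; drone velocity = (0.000, 78.000) km/h.
Velocity of helicopter relative to drone = (110.461, 46.888) − (0.000, 78.000) = (110.461, -31.112) km/h.
Magnitude = |(110.461, -31.112)| = 114.758 km/h.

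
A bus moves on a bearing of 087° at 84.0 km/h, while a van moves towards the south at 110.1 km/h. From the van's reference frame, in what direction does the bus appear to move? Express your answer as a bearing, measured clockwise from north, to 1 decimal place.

Taking east as x and north as y: bus velocity = (83.885, 4.396) km/h; van velocity = (0.000, -110.100) km/h.
Velocity of bus relative to van = (83.885, 4.396) − (0.000, -110.100) = (83.885, 114.496) km/h.
Bearing = atan2(83.88, 114.50) = 36.23° clockwise from north.

036.2°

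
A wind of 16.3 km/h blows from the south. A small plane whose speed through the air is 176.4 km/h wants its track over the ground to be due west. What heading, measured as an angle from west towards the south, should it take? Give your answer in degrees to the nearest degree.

The wind pushes perpendicular to the desired track; the heading must have a component into the wind equal to 16.3 km/h: 176.4 sin θ = 16.3.
sin θ = 0.0924, so θ = 5.302°.

5°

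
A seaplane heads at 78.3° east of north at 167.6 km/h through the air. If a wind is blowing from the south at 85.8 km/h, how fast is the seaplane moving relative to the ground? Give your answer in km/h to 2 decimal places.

Taking east as x and north as y: velocity relative to the air = (164.118, 33.987) km/h; the air relative to ground = (0.000, 85.800) km/h.
Velocity relative to ground = (164.118, 33.987) + (0.000, 85.800) = (164.118, 119.787) km/h.
Speed = |(164.118, 119.787)| = 203.184 km/h.

203.18 km/h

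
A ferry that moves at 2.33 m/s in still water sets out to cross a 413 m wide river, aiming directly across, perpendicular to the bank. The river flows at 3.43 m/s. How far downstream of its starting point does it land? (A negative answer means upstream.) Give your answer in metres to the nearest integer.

608 m

Perpendicular speed = 2.330 m/s; crossing time = 413 / 2.330 = 177.253 s.
Net downstream speed = 3.430 m/s.
Drift = 3.430 × 177.253 = 607.979 m (downstream).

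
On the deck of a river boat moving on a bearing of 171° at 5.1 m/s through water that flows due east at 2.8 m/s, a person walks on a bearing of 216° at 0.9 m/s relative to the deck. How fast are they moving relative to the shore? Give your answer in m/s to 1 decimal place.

6.5 m/s

In east/north components (m/s): person relative to river boat = (-0.529, -0.728); river boat relative to water = (0.798, -5.037); water relative to ground = (2.800, 0.000).
Sum = (3.069, -5.765) m/s.
Speed = |(3.069, -5.765)| = 6.531 m/s.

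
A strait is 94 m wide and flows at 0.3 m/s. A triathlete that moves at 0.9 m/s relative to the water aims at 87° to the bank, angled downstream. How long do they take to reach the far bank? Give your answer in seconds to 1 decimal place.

The component of the triathlete's velocity perpendicular to the bank is 0.9 × sin 87° = 0.899 m/s.
The current is parallel to the bank, so it does not affect the crossing time.
Time = 94 / 0.899 = 104.588 s.

104.6 s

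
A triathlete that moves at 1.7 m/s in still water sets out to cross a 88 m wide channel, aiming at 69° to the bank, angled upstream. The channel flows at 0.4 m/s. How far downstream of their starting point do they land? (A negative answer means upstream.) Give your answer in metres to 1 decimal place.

Perpendicular speed = 1.587 m/s; crossing time = 88 / 1.587 = 55.448 s.
Net downstream speed = -0.209 m/s.
Drift = -0.209 × 55.448 = -11.601 m (upstream).

-11.6 m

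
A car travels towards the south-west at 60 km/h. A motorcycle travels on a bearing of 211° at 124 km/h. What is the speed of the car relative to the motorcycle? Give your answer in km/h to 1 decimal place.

Taking east as x and north as y: car velocity = (-42.426, -42.426) km/h; motorcycle velocity = (-63.865, -106.289) km/h.
Velocity of car relative to motorcycle = (-42.426, -42.426) − (-63.865, -106.289) = (21.438, 63.862) km/h.
Magnitude = |(21.438, 63.862)| = 67.365 km/h.

67.4 km/h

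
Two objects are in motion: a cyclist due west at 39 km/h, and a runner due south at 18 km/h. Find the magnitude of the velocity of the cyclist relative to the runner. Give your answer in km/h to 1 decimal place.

43.0 km/h

Taking east as x and north as y: cyclist velocity = (-39.000, 0.000) km/h; runner velocity = (0.000, -18.000) km/h.
Velocity of cyclist relative to runner = (-39.000, 0.000) − (0.000, -18.000) = (-39.000, 18.000) km/h.
Magnitude = |(-39.000, 18.000)| = 42.953 km/h.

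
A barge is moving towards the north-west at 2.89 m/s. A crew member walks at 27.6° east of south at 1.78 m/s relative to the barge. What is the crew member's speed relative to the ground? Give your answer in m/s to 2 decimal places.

1.30 m/s

Taking east as x and north as y: barge velocity = (-2.044, 2.044) m/s; crew member velocity relative to barge = (0.825, -1.577) m/s.
Velocity relative to ground = (-2.044, 2.044) + (0.825, -1.577) = (-1.219, 0.466) m/s.
Speed = |(-1.219, 0.466)| = 1.305 m/s.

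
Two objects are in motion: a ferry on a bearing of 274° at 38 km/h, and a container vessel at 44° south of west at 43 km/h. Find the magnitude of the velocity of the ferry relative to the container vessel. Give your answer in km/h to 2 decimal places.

33.26 km/h

Taking east as x and north as y: ferry velocity = (-37.907, 2.651) km/h; container vessel velocity = (-30.932, -29.870) km/h.
Velocity of ferry relative to container vessel = (-37.907, 2.651) − (-30.932, -29.870) = (-6.976, 32.521) km/h.
Magnitude = |(-6.976, 32.521)| = 33.261 km/h.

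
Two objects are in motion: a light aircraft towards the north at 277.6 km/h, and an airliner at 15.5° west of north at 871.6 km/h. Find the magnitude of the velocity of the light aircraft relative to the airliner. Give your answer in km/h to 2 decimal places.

Taking east as x and north as y: light aircraft velocity = (0.000, 277.600) km/h; airliner velocity = (-232.925, 839.900) km/h.
Velocity of light aircraft relative to airliner = (0.000, 277.600) − (-232.925, 839.900) = (232.925, -562.300) km/h.
Magnitude = |(232.925, -562.300)| = 608.634 km/h.

608.63 km/h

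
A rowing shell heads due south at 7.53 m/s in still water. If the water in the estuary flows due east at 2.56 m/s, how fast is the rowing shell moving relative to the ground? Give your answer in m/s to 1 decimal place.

8.0 m/s

Taking east as x and north as y: velocity relative to the water = (0.000, -7.530) m/s; the water relative to ground = (2.560, 0.000) m/s.
Velocity relative to ground = (0.000, -7.530) + (2.560, 0.000) = (2.560, -7.530) m/s.
Speed = |(2.560, -7.530)| = 7.953 m/s.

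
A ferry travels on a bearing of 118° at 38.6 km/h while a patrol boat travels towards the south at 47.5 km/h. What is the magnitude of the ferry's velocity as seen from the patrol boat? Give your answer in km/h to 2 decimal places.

Taking east as x and north as y: ferry velocity = (34.082, -18.122) km/h; patrol boat velocity = (0.000, -47.500) km/h.
Velocity of ferry relative to patrol boat = (34.082, -18.122) − (0.000, -47.500) = (34.082, 29.378) km/h.
Magnitude = |(34.082, 29.378)| = 44.996 km/h.

45.00 km/h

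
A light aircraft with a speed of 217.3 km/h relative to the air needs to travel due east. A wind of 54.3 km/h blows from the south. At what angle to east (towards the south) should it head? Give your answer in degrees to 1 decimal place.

The wind pushes perpendicular to the desired track; the heading must have a component into the wind equal to 54.3 km/h: 217.3 sin θ = 54.3.
sin θ = 0.2499, so θ = 14.471°.

14.5°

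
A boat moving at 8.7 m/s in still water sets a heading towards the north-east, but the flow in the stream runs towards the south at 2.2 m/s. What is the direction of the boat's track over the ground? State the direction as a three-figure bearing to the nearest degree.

057°

Taking east as x and north as y: velocity relative to the water = (6.152, 6.152) m/s; the water relative to ground = (0.000, -2.200) m/s.
Velocity relative to ground = (6.152, 6.152) + (0.000, -2.200) = (6.152, 3.952) m/s.
Bearing = atan2(6.15, 3.95) = 57.28° clockwise from north.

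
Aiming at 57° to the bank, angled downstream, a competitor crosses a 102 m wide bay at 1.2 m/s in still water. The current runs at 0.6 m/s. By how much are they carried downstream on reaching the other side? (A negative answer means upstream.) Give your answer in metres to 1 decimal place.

127.1 m

Perpendicular speed = 1.006 m/s; crossing time = 102 / 1.006 = 101.351 s.
Net downstream speed = 1.254 m/s.
Drift = 1.254 × 101.351 = 127.050 m (downstream).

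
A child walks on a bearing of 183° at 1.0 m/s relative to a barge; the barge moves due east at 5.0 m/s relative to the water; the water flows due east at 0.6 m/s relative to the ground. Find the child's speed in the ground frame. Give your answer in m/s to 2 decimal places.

5.64 m/s

In east/north components (m/s): child relative to barge = (-0.052, -0.999); barge relative to water = (5.000, 0.000); water relative to ground = (0.600, 0.000).
Sum = (5.548, -0.999) m/s.
Speed = |(5.548, -0.999)| = 5.637 m/s.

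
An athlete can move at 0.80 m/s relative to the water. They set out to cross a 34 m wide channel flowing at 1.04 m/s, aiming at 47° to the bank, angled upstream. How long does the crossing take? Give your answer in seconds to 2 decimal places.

58.11 s

The component of the athlete's velocity perpendicular to the bank is 0.80 × sin 47° = 0.585 m/s.
The flow acts along the bank and has no component across it.
Time = 34 / 0.585 = 58.111 s.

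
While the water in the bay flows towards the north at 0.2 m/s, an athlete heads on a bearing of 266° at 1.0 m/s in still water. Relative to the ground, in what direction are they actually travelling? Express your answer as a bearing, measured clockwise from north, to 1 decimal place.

277.4°

Taking east as x and north as y: velocity relative to the water = (-0.998, -0.070) m/s; the water relative to ground = (0.000, 0.200) m/s.
Velocity relative to ground = (-0.998, -0.070) + (0.000, 0.200) = (-0.998, 0.130) m/s.
Bearing = atan2(-1.00, 0.13) = 277.44° clockwise from north.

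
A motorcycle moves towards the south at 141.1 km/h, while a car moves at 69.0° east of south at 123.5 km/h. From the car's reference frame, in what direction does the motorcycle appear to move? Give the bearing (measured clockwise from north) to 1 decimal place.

230.0°

Taking east as x and north as y: motorcycle velocity = (0.000, -141.100) km/h; car velocity = (115.297, -44.258) km/h.
Velocity of motorcycle relative to car = (0.000, -141.100) − (115.297, -44.258) = (-115.297, -96.842) km/h.
Bearing = atan2(-115.30, -96.84) = 229.97° clockwise from north.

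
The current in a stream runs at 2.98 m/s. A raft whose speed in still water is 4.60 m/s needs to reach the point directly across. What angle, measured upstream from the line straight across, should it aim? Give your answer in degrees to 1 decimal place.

40.4°

To cancel the current, the upstream component of the raft's velocity must equal the flow: 4.60 sin θ = 2.98.
sin θ = 2.98 / 4.60 = 0.6478.
θ = arcsin(0.6478) = 40.378°.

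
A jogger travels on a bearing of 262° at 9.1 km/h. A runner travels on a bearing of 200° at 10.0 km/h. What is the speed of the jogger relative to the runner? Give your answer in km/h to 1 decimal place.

9.9 km/h

Taking east as x and north as y: jogger velocity = (-9.011, -1.266) km/h; runner velocity = (-3.420, -9.397) km/h.
Velocity of jogger relative to runner = (-9.011, -1.266) − (-3.420, -9.397) = (-5.591, 8.130) km/h.
Magnitude = |(-5.591, 8.130)| = 9.867 km/h.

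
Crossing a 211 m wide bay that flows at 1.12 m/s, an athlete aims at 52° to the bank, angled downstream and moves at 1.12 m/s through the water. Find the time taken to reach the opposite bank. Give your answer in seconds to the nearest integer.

The component of the athlete's velocity perpendicular to the bank is 1.12 × sin 52° = 0.883 m/s.
The flow acts along the bank and has no component across it.
Time = 211 / 0.883 = 239.074 s.

239 s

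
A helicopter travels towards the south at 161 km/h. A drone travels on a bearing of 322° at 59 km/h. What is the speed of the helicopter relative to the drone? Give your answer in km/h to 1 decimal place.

Taking east as x and north as y: helicopter velocity = (0.000, -161.000) km/h; drone velocity = (-36.324, 46.493) km/h.
Velocity of helicopter relative to drone = (0.000, -161.000) − (-36.324, 46.493) = (36.324, -207.493) km/h.
Magnitude = |(36.324, -207.493)| = 210.648 km/h.

210.6 km/h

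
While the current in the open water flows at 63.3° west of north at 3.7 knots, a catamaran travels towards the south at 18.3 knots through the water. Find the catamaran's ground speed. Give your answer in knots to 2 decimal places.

Taking east as x and north as y: velocity relative to the water = (0.000, -18.300) knots; the water relative to ground = (-3.305, 1.662) knots.
Velocity relative to ground = (0.000, -18.300) + (-3.305, 1.662) = (-3.305, -16.638) knots.
Speed = |(-3.305, -16.638)| = 16.963 knots.

16.96 knots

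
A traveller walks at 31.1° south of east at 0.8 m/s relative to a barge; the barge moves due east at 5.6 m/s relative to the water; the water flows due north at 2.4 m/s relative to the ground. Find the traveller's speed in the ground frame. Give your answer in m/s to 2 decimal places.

6.59 m/s

In east/north components (m/s): traveller relative to barge = (0.685, -0.413); barge relative to water = (5.600, 0.000); water relative to ground = (0.000, 2.400).
Sum = (6.285, 1.987) m/s.
Speed = |(6.285, 1.987)| = 6.592 m/s.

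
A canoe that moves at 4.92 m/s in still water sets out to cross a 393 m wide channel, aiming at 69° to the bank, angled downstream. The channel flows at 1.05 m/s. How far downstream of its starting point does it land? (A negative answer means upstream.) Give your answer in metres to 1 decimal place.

Perpendicular speed = 4.593 m/s; crossing time = 393 / 4.593 = 85.561 s.
Net downstream speed = 2.813 m/s.
Drift = 2.813 × 85.561 = 240.698 m (downstream).

240.7 m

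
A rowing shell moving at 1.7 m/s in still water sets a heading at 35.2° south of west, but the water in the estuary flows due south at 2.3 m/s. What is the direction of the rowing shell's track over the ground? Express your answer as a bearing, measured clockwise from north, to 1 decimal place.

Taking east as x and north as y: velocity relative to the water = (-1.389, -0.980) m/s; the water relative to ground = (0.000, -2.300) m/s.
Velocity relative to ground = (-1.389, -0.980) + (0.000, -2.300) = (-1.389, -3.280) m/s.
Bearing = atan2(-1.39, -3.28) = 202.95° clockwise from north.

203.0°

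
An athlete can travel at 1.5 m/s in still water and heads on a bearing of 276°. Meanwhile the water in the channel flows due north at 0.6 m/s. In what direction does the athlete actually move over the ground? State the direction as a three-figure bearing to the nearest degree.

Taking east as x and north as y: velocity relative to the water = (-1.492, 0.157) m/s; the water relative to ground = (0.000, 0.600) m/s.
Velocity relative to ground = (-1.492, 0.157) + (0.000, 0.600) = (-1.492, 0.757) m/s.
Bearing = atan2(-1.49, 0.76) = 296.90° clockwise from north.

297°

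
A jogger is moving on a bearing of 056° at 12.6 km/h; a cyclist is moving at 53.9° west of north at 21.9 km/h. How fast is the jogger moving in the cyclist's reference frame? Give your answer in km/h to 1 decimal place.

28.7 km/h

Taking east as x and north as y: jogger velocity = (10.446, 7.046) km/h; cyclist velocity = (-17.695, 12.903) km/h.
Velocity of jogger relative to cyclist = (10.446, 7.046) − (-17.695, 12.903) = (28.141, -5.858) km/h.
Magnitude = |(28.141, -5.858)| = 28.744 km/h.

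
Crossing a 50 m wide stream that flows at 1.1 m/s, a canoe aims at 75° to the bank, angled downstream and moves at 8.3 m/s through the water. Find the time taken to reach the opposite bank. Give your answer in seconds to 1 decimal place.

6.2 s

The component of the canoe's velocity perpendicular to the bank is 8.3 × sin 75° = 8.017 m/s.
Only the cross-stream component determines the crossing time; the current contributes nothing perpendicular to the bank.
Time = 50 / 8.017 = 6.237 s.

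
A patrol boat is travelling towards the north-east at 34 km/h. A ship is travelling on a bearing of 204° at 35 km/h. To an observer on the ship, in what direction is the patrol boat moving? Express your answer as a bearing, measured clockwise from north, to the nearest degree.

Taking east as x and north as y: patrol boat velocity = (24.042, 24.042) km/h; ship velocity = (-14.236, -31.974) km/h.
Velocity of patrol boat relative to ship = (24.042, 24.042) − (-14.236, -31.974) = (38.277, 56.016) km/h.
Bearing = atan2(38.28, 56.02) = 34.35° clockwise from north.

034°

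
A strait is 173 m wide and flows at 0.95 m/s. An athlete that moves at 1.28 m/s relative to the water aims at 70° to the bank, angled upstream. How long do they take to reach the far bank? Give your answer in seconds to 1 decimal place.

The component of the athlete's velocity perpendicular to the bank is 1.28 × sin 70° = 1.203 m/s.
The current is parallel to the bank, so it does not affect the crossing time.
Time = 173 / 1.203 = 143.830 s.

143.8 s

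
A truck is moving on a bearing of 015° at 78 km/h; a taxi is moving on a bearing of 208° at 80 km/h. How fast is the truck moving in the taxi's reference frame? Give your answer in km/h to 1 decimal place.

157.0 km/h

Taking east as x and north as y: truck velocity = (20.188, 75.342) km/h; taxi velocity = (-37.558, -70.636) km/h.
Velocity of truck relative to taxi = (20.188, 75.342) − (-37.558, -70.636) = (57.746, 145.978) km/h.
Magnitude = |(57.746, 145.978)| = 156.985 km/h.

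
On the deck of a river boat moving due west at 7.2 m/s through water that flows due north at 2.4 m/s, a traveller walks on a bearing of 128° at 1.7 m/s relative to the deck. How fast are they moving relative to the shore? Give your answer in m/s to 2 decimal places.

In east/north components (m/s): traveller relative to river boat = (1.340, -1.047); river boat relative to water = (-7.200, 0.000); water relative to ground = (0.000, 2.400).
Sum = (-5.860, 1.353) m/s.
Speed = |(-5.860, 1.353)| = 6.015 m/s.

6.01 m/s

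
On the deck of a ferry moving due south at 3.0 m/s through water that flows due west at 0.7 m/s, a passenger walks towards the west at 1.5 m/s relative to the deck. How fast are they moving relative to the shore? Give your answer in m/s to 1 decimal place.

3.7 m/s

In east/north components (m/s): passenger relative to ferry = (-1.500, 0.000); ferry relative to water = (0.000, -3.000); water relative to ground = (-0.700, 0.000).
Sum = (-2.200, -3.000) m/s.
Speed = |(-2.200, -3.000)| = 3.720 m/s.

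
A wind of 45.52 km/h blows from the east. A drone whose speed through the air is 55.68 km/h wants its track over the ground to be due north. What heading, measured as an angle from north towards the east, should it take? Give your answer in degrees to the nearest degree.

55°

The wind pushes perpendicular to the desired track; the heading must have a component into the wind equal to 45.52 km/h: 55.68 sin θ = 45.52.
sin θ = 0.8175, so θ = 54.838°.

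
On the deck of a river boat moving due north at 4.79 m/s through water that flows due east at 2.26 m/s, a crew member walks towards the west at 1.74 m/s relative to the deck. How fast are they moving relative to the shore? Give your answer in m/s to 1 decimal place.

4.8 m/s

In east/north components (m/s): crew member relative to river boat = (-1.740, 0.000); river boat relative to water = (0.000, 4.790); water relative to ground = (2.260, 0.000).
Sum = (0.520, 4.790) m/s.
Speed = |(0.520, 4.790)| = 4.818 m/s.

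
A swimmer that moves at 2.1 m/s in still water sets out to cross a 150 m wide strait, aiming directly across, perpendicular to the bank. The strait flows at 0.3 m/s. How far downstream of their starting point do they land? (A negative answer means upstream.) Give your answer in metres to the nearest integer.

21 m

Perpendicular speed = 2.100 m/s; crossing time = 150 / 2.100 = 71.429 s.
Net downstream speed = 0.300 m/s.
Drift = 0.300 × 71.429 = 21.429 m (downstream).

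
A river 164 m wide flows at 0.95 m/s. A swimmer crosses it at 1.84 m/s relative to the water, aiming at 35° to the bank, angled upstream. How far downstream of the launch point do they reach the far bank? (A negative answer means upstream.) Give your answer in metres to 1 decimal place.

-86.6 m

Perpendicular speed = 1.055 m/s; crossing time = 164 / 1.055 = 155.394 s.
Net downstream speed = -0.557 m/s.
Drift = -0.557 × 155.394 = -86.592 m (upstream).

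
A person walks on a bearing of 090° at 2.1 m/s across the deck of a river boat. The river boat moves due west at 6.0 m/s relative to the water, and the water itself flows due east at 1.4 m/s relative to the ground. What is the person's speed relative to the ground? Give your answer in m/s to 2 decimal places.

In east/north components (m/s): person relative to river boat = (2.100, 0.000); river boat relative to water = (-6.000, 0.000); water relative to ground = (1.400, 0.000).
Sum = (-2.500, 0.000) m/s.
Speed = |(-2.500, 0.000)| = 2.500 m/s.

2.50 m/s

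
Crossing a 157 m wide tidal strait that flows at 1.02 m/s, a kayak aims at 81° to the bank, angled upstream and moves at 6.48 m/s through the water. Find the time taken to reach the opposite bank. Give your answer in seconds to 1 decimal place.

24.5 s

The component of the kayak's velocity perpendicular to the bank is 6.48 × sin 81° = 6.400 m/s.
The current is parallel to the bank, so it does not affect the crossing time.
Time = 157 / 6.400 = 24.530 s.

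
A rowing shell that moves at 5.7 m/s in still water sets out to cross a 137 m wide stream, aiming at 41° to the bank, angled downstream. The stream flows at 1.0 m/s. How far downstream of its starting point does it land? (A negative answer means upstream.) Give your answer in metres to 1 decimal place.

194.2 m

Perpendicular speed = 3.740 m/s; crossing time = 137 / 3.740 = 36.636 s.
Net downstream speed = 5.302 m/s.
Drift = 5.302 × 36.636 = 194.236 m (downstream).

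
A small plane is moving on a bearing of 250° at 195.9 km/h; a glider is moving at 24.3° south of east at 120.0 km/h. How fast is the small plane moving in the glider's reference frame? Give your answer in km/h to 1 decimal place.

294.0 km/h

Taking east as x and north as y: small plane velocity = (-184.086, -67.002) km/h; glider velocity = (109.368, -49.382) km/h.
Velocity of small plane relative to glider = (-184.086, -67.002) − (109.368, -49.382) = (-293.454, -17.620) km/h.
Magnitude = |(-293.454, -17.620)| = 293.983 km/h.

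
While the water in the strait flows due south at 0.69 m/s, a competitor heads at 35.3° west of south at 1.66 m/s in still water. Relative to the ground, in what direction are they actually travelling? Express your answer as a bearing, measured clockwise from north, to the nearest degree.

205°

Taking east as x and north as y: velocity relative to the water = (-0.959, -1.355) m/s; the water relative to ground = (0.000, -0.690) m/s.
Velocity relative to ground = (-0.959, -1.355) + (0.000, -0.690) = (-0.959, -2.045) m/s.
Bearing = atan2(-0.96, -2.04) = 205.13° clockwise from north.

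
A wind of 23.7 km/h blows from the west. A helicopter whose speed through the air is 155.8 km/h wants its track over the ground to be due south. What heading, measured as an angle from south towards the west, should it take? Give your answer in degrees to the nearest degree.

9°

The wind pushes perpendicular to the desired track; the heading must have a component into the wind equal to 23.7 km/h: 155.8 sin θ = 23.7.
sin θ = 0.1521, so θ = 8.750°.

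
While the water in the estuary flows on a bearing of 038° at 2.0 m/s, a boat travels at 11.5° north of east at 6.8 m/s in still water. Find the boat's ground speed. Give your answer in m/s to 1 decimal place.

Taking east as x and north as y: velocity relative to the water = (6.663, 1.356) m/s; the water relative to ground = (1.231, 1.576) m/s.
Velocity relative to ground = (6.663, 1.356) + (1.231, 1.576) = (7.895, 2.932) m/s.
Speed = |(7.895, 2.932)| = 8.422 m/s.

8.4 m/s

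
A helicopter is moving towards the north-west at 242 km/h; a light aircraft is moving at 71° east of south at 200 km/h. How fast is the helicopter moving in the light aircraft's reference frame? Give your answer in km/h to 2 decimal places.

430.78 km/h

Taking east as x and north as y: helicopter velocity = (-171.120, 171.120) km/h; light aircraft velocity = (189.104, -65.114) km/h.
Velocity of helicopter relative to light aircraft = (-171.120, 171.120) − (189.104, -65.114) = (-360.224, 236.233) km/h.
Magnitude = |(-360.224, 236.233)| = 430.775 km/h.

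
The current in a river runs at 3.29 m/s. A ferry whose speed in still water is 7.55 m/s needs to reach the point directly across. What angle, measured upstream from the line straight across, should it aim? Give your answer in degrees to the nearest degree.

26°

To cancel the current, the upstream component of the ferry's velocity must equal the flow: 7.55 sin θ = 3.29.
sin θ = 3.29 / 7.55 = 0.4358.
θ = arcsin(0.4358) = 25.834°.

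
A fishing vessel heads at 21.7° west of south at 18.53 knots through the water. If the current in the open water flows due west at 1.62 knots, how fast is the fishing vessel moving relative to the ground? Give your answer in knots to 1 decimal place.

Taking east as x and north as y: velocity relative to the water = (-6.851, -17.217) knots; the water relative to ground = (-1.620, 0.000) knots.
Velocity relative to ground = (-6.851, -17.217) + (-1.620, 0.000) = (-8.471, -17.217) knots.
Speed = |(-8.471, -17.217)| = 19.188 knots.

19.2 knots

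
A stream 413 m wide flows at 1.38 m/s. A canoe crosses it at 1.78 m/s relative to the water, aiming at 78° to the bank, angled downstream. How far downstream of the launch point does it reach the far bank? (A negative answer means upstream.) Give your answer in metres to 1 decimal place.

415.1 m

Perpendicular speed = 1.741 m/s; crossing time = 413 / 1.741 = 237.206 s.
Net downstream speed = 1.750 m/s.
Drift = 1.750 × 237.206 = 415.130 m (downstream).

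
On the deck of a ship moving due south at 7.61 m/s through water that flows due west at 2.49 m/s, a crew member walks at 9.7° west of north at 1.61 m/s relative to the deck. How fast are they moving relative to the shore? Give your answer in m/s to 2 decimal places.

In east/north components (m/s): crew member relative to ship = (-0.271, 1.587); ship relative to water = (0.000, -7.610); water relative to ground = (-2.490, 0.000).
Sum = (-2.761, -6.023) m/s.
Speed = |(-2.761, -6.023)| = 6.626 m/s.

6.63 m/s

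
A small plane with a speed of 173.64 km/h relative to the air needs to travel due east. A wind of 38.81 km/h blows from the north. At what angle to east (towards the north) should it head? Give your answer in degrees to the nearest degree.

13°

The wind pushes perpendicular to the desired track; the heading must have a component into the wind equal to 38.81 km/h: 173.64 sin θ = 38.81.
sin θ = 0.2235, so θ = 12.915°.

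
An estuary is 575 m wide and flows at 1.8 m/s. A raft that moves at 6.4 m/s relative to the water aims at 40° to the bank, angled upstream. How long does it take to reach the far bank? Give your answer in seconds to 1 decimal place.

The component of the raft's velocity perpendicular to the bank is 6.4 × sin 40° = 4.114 m/s.
The current is parallel to the bank, so it does not affect the crossing time.
Time = 575 / 4.114 = 139.772 s.

139.8 s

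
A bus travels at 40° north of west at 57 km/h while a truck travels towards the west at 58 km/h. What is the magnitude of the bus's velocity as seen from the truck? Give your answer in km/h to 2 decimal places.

39.34 km/h

Taking east as x and north as y: bus velocity = (-43.665, 36.639) km/h; truck velocity = (-58.000, 0.000) km/h.
Velocity of bus relative to truck = (-43.665, 36.639) − (-58.000, 0.000) = (14.335, 36.639) km/h.
Magnitude = |(14.335, 36.639)| = 39.344 km/h.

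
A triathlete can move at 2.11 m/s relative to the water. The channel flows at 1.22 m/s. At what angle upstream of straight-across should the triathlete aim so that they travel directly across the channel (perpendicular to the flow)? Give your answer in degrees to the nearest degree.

To cancel the current, the upstream component of the triathlete's velocity must equal the flow: 2.11 sin θ = 1.22.
sin θ = 1.22 / 2.11 = 0.5782.
θ = arcsin(0.5782) = 35.324°.

35°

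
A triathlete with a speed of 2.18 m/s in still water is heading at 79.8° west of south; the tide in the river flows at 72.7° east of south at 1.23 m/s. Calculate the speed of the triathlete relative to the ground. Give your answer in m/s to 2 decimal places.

Taking east as x and north as y: velocity relative to the water = (-2.146, -0.386) m/s; the water relative to ground = (1.174, -0.366) m/s.
Velocity relative to ground = (-2.146, -0.386) + (1.174, -0.366) = (-0.971, -0.752) m/s.
Speed = |(-0.971, -0.752)| = 1.228 m/s.

1.23 m/s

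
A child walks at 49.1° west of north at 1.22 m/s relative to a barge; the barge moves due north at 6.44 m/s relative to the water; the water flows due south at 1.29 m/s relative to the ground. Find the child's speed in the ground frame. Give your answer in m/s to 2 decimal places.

In east/north components (m/s): child relative to barge = (-0.922, 0.799); barge relative to water = (0.000, 6.440); water relative to ground = (0.000, -1.290).
Sum = (-0.922, 5.949) m/s.
Speed = |(-0.922, 5.949)| = 6.020 m/s.

6.02 m/s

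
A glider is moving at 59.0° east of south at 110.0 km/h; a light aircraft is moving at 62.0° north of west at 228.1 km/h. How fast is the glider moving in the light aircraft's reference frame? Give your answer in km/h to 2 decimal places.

327.33 km/h

Taking east as x and north as y: glider velocity = (94.288, -56.654) km/h; light aircraft velocity = (-107.086, 201.400) km/h.
Velocity of glider relative to light aircraft = (94.288, -56.654) − (-107.086, 201.400) = (201.375, -258.055) km/h.
Magnitude = |(201.375, -258.055)| = 327.329 km/h.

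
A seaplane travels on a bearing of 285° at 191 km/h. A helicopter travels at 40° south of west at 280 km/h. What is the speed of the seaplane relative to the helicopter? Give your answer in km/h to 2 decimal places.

Taking east as x and north as y: seaplane velocity = (-184.492, 49.434) km/h; helicopter velocity = (-214.492, -179.981) km/h.
Velocity of seaplane relative to helicopter = (-184.492, 49.434) − (-214.492, -179.981) = (30.001, 229.415) km/h.
Magnitude = |(30.001, 229.415)| = 231.368 km/h.

231.37 km/h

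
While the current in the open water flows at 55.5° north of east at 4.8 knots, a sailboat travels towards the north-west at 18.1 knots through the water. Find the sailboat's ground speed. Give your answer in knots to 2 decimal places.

Taking east as x and north as y: velocity relative to the water = (-12.799, 12.799) knots; the water relative to ground = (2.719, 3.956) knots.
Velocity relative to ground = (-12.799, 12.799) + (2.719, 3.956) = (-10.080, 16.754) knots.
Speed = |(-10.080, 16.754)| = 19.553 knots.

19.55 knots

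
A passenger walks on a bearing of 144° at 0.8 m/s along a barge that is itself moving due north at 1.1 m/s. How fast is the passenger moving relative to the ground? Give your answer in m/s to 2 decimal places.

0.65 m/s

Taking east as x and north as y: barge velocity = (0.000, 1.100) m/s; passenger velocity relative to barge = (0.470, -0.647) m/s.
Velocity relative to ground = (0.000, 1.100) + (0.470, -0.647) = (0.470, 0.453) m/s.
Speed = |(0.470, 0.453)| = 0.653 m/s.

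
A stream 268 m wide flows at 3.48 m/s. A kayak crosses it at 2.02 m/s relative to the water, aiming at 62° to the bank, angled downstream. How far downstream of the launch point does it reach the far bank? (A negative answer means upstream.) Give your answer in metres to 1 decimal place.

665.4 m

Perpendicular speed = 1.784 m/s; crossing time = 268 / 1.784 = 150.262 s.
Net downstream speed = 4.428 m/s.
Drift = 4.428 × 150.262 = 665.409 m (downstream).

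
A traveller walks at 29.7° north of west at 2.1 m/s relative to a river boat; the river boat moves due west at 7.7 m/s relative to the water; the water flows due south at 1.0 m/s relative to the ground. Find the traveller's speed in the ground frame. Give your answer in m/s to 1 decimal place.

In east/north components (m/s): traveller relative to river boat = (-1.824, 1.040); river boat relative to water = (-7.700, 0.000); water relative to ground = (0.000, -1.000).
Sum = (-9.524, 0.040) m/s.
Speed = |(-9.524, 0.040)| = 9.524 m/s.

9.5 m/s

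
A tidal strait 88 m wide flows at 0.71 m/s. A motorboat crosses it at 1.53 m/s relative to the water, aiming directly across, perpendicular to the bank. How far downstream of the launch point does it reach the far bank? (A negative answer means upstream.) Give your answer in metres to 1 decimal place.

40.8 m

Perpendicular speed = 1.530 m/s; crossing time = 88 / 1.530 = 57.516 s.
Net downstream speed = 0.710 m/s.
Drift = 0.710 × 57.516 = 40.837 m (downstream).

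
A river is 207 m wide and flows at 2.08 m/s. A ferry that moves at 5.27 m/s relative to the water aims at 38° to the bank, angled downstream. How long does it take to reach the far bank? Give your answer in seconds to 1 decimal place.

The component of the ferry's velocity perpendicular to the bank is 5.27 × sin 38° = 3.245 m/s.
Only the cross-stream component determines the crossing time; the current contributes nothing perpendicular to the bank.
Time = 207 / 3.245 = 63.800 s.

63.8 s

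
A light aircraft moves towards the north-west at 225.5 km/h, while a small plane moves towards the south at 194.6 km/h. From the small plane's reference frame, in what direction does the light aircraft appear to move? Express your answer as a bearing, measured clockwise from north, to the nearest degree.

336°

Taking east as x and north as y: light aircraft velocity = (-159.453, 159.453) km/h; small plane velocity = (0.000, -194.600) km/h.
Velocity of light aircraft relative to small plane = (-159.453, 159.453) − (0.000, -194.600) = (-159.453, 354.053) km/h.
Bearing = atan2(-159.45, 354.05) = 335.75° clockwise from north.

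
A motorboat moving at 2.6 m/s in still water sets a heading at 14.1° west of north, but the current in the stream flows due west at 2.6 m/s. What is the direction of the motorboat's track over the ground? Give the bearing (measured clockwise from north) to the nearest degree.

308°

Taking east as x and north as y: velocity relative to the water = (-0.633, 2.522) m/s; the water relative to ground = (-2.600, 0.000) m/s.
Velocity relative to ground = (-0.633, 2.522) + (-2.600, 0.000) = (-3.233, 2.522) m/s.
Bearing = atan2(-3.23, 2.52) = 307.95° clockwise from north.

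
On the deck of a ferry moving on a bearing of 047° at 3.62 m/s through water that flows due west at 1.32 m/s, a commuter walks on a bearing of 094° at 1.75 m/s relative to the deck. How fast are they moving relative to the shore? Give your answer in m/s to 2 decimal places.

In east/north components (m/s): commuter relative to ferry = (1.746, -0.122); ferry relative to water = (2.648, 2.469); water relative to ground = (-1.320, 0.000).
Sum = (3.073, 2.347) m/s.
Speed = |(3.073, 2.347)| = 3.867 m/s.

3.87 m/s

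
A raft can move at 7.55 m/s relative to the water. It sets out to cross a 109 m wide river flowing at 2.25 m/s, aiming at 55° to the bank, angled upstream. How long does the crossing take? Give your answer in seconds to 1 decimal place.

17.6 s

The component of the raft's velocity perpendicular to the bank is 7.55 × sin 55° = 6.185 m/s.
Only the cross-stream component determines the crossing time; the current contributes nothing perpendicular to the bank.
Time = 109 / 6.185 = 17.624 s.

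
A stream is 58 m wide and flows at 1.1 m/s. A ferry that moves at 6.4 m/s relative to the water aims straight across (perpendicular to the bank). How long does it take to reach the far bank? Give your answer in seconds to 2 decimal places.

The component of the ferry's velocity perpendicular to the bank is 6.4 m/s.
The current is parallel to the bank, so it does not affect the crossing time.
Time = 58 / 6.400 = 9.062 s.

9.06 s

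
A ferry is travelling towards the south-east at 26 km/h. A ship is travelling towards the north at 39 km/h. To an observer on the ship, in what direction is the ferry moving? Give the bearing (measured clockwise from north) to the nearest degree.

Taking east as x and north as y: ferry velocity = (18.385, -18.385) km/h; ship velocity = (0.000, 39.000) km/h.
Velocity of ferry relative to ship = (18.385, -18.385) − (0.000, 39.000) = (18.385, -57.385) km/h.
Bearing = atan2(18.38, -57.38) = 162.24° clockwise from north.

162°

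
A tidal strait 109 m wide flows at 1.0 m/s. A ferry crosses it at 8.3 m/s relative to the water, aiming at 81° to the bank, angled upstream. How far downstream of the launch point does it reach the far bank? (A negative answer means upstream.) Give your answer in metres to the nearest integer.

Perpendicular speed = 8.198 m/s; crossing time = 109 / 8.198 = 13.296 s.
Net downstream speed = -0.298 m/s.
Drift = -0.298 × 13.296 = -3.968 m (upstream).

-4 m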